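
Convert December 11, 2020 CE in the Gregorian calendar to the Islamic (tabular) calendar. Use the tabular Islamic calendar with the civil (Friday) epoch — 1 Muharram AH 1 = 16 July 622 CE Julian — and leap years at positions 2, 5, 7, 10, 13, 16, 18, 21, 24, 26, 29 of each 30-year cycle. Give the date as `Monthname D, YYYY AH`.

Julian Day Number of the source date = 2459195.
Converting JDN 2459195 to the tabular Islamic calendar gives 25 Rabi' al-Thani 1442 AH.

Rabi' al-Thani 25, 1442 AH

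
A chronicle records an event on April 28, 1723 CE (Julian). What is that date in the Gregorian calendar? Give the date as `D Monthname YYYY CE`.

9 May 1723 CE

At this point the Julian calendar is 11 days behind the Gregorian.
28 April 1723 Julian + 11 days → 9 May 1723 Gregorian.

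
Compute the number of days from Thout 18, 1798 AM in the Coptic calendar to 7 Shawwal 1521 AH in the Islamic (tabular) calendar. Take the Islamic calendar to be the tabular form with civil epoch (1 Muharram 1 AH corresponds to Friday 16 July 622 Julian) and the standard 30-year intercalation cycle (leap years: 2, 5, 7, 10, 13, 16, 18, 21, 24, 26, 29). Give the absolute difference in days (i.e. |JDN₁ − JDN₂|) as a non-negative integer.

JDN of the first date = 2481401.
JDN of the second date = 2487349.
|2487349 − 2481401| = 5948.

5948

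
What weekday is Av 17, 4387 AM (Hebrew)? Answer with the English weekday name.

In the proleptic Gregorian calendar this is 8 August 627 (JDN 1950286).
JDN 1950286 mod 7 = 2, and JDN 0 was a Monday, so this is a Wednesday.

Wednesday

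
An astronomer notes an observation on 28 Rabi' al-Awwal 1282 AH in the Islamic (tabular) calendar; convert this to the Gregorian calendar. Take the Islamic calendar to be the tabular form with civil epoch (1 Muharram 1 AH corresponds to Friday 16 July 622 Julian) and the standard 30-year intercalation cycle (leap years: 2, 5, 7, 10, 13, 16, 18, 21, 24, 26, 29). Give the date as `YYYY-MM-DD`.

1865-08-21

Julian Day Number of the source date = 2402470.
Converting JDN 2402470 to the Gregorian calendar gives 21 August 1865 CE.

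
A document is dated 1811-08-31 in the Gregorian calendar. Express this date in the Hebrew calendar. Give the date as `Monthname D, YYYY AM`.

Elul 11, 5571 AM

Both dates share Julian Day Number 2382756; in the Hebrew calendar that is 11 Elul 5571 AM.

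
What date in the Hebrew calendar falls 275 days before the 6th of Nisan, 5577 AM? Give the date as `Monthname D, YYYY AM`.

Sivan 25, 5576 AM

JDN of the 6th of Nisan, 5577 AM = 2384787.
2384787 − 275 = 2384512.
JDN 2384512 in the Hebrew calendar is Sivan 25, 5576 AM.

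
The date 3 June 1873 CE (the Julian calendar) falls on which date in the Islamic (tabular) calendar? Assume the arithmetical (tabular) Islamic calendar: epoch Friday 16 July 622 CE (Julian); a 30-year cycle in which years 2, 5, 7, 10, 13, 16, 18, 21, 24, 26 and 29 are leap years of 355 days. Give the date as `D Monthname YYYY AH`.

18 Rabi' al-Thani 1290 AH

Both dates share Julian Day Number 2405325; in the tabular Islamic calendar that is 18 Rabi' al-Thani 1290 AH.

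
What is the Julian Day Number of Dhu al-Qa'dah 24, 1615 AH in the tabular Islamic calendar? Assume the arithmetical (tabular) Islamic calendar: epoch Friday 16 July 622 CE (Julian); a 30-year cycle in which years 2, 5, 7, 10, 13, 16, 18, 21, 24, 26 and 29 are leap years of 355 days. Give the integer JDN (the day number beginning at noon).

2520706

In the Gregorian calendar the same day is 10 May 2189.
JDN 2299161 is 15 October 1582 CE (Gregorian); the target day is +221545 days from there, so JDN = 2520706.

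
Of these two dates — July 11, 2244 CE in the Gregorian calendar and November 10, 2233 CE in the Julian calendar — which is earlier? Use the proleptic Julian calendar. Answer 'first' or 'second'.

second

Converting both to JDN: 2540856 vs 2536975; the smaller is the second.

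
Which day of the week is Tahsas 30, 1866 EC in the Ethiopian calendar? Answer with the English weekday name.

Equivalently 7 January 1874 Gregorian, JDN 2405531.
2405531 ≡ 2 (mod 7); counting from Monday = 0 gives Wednesday.

Wednesday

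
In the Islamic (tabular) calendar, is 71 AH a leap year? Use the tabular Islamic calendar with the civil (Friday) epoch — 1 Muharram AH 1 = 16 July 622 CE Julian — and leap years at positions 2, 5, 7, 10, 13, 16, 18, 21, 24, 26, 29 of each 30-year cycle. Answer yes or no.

no

Year 71 AH is year 11 of its 30-year cycle; leap positions are 2, 5, 7, 10, 13, 16, 18, 21, 24, 26, 29, so it is a common year (354 days).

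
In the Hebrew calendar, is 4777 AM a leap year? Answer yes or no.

yes

Hebrew year 4777 is year 8 of its 19-year Metonic cycle; leap years are at positions 3, 6, 8, 11, 14, 17, 19, so it is a leap year (13 months).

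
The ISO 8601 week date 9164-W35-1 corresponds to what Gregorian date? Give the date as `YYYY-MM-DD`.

9164-08-24

ISO week 1 of 9164 is the week containing the first Thursday of 9164.
Week 35, day 1 (Monday) lands on 9164-08-24.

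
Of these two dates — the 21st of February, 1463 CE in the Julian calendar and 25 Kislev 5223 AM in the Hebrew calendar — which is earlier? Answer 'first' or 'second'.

First date → JDN 2255470; second date → JDN 2255375.
JDN 2255375 < JDN 2255470, so the second date is earlier.

second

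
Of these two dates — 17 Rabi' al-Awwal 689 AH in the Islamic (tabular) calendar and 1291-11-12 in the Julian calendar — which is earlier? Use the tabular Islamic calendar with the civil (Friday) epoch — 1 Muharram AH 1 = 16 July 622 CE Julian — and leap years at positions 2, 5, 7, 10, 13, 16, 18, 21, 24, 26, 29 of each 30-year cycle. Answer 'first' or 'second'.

first

Converting both to JDN: 2192319 vs 2192911; the smaller is the first.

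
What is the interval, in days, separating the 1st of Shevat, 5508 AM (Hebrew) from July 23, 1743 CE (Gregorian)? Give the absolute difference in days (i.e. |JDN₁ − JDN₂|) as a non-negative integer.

1623

JDN of the first date = 2359504.
JDN of the second date = 2357881.
|2357881 − 2359504| = 1623.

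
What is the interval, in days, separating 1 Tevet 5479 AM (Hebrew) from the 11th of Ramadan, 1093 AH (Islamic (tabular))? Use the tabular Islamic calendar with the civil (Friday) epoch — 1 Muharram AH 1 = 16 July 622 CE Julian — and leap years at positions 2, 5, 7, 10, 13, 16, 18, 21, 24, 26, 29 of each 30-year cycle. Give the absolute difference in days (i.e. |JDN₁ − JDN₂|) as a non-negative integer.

First date → JDN 2348903; second date → JDN 2335654.
The interval is |2348903 − 2335654| = 13249 days.

13249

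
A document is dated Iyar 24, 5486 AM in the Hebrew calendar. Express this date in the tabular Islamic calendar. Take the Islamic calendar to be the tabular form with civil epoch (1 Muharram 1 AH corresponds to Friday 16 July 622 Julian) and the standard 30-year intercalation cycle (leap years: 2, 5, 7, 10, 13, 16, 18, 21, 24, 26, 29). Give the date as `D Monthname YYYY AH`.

Both dates share Julian Day Number 2351613; in the tabular Islamic calendar that is 23 Ramadan 1138 AH.

23 Ramadan 1138 AH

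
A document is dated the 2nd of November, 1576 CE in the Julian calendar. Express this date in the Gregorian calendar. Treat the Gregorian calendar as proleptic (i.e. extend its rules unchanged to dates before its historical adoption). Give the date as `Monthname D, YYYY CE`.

November 12, 1576 CE

The Julian–Gregorian offset here is 10 days (Julian trailing).
2 November 1576 Julian + 10 days → 12 November 1576 Gregorian.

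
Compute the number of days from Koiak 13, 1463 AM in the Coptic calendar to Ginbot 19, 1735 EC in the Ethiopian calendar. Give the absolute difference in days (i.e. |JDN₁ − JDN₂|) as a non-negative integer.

First date → JDN 2359127; second date → JDN 2357822.
The interval is |2359127 − 2357822| = 1305 days.

1305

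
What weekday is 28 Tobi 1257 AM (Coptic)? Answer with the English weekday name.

In the proleptic Gregorian calendar this is 2 February 1541 (JDN 2283931).
2283931 ≡ 6 (mod 7); counting from Monday = 0 gives Sunday.

Sunday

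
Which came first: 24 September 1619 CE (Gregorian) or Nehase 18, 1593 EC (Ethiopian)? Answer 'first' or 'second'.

Converting both to JDN: 2312654 vs 2306046; the smaller is the second.

second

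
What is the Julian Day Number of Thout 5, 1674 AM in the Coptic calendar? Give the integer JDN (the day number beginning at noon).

In the Gregorian calendar the same day is 15 September 1957.
JDN 2451545 is 1 January 2000 CE (Gregorian); the target day is −15448 days from there, so JDN = 2436097.

2436097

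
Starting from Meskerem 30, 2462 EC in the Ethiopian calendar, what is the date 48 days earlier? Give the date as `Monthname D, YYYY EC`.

Counting 48 days back from JDN 2623130 reaches JDN 2623082, which is Nehase 17, 2461 EC.

Nehase 17, 2461 EC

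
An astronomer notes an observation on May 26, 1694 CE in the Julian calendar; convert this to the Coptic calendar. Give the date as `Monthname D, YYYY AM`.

The source date corresponds to 5 June 1694 in the Gregorian calendar (JDN 2339937).
That day falls on 1 Paoni 1410 AM in the Coptic calendar.

Paoni 1, 1410 AM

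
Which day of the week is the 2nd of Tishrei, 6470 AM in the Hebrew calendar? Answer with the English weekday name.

Equivalently 28 September 2709 Gregorian, JDN 2710772.
JDN 2710772 mod 7 = 1, and JDN 0 was a Monday, so this is a Tuesday.

Tuesday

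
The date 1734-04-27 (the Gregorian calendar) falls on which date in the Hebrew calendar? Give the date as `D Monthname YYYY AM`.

24 Nisan 5494 AM

Both dates share Julian Day Number 2354507; in the Hebrew calendar that is 24 Nisan 5494 AM.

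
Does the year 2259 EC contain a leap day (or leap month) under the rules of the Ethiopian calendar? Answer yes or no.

yes

2259 mod 4 = 3; in the Ethiopian calendar a year is leap when year mod 4 = 3, so it is a leap year.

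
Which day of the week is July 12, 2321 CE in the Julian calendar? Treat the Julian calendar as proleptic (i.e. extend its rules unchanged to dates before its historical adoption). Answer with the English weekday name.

This is JDN 2568996 (28 July 2321 Gregorian).
2568996 ≡ 3 (mod 7); counting from Monday = 0 gives Thursday.

Thursday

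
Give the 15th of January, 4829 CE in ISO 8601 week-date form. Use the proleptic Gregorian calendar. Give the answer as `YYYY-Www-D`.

The weekday is Monday (ISO weekday 1).
That Monday belongs to ISO week 3 of ISO year 4829.

4829-W03-1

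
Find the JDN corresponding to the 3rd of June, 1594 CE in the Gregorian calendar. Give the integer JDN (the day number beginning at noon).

2303410

JDN 2299161 is 15 October 1582 CE (Gregorian); the target day is +4249 days from there, so JDN = 2303410.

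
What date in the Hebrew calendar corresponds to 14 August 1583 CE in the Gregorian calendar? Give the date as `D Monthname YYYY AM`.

Julian Day Number of the source date = 2299464.
Converting JDN 2299464 to the Hebrew calendar gives 26 Av 5343 AM.

26 Av 5343 AM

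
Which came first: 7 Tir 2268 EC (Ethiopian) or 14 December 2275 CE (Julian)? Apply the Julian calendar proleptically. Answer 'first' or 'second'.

First date → JDN 2552369; second date → JDN 2552349.
JDN 2552349 < JDN 2552369, so the second date is earlier.

second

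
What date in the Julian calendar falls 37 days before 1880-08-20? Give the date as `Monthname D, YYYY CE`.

The starting date is JDN 2407960; 2407960 − 37 = 2407923.
JDN 2407923 corresponds to July 14, 1880 CE.

July 14, 1880 CE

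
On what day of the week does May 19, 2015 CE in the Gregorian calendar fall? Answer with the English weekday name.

Tuesday

JDN 2457162 mod 7 = 1, and JDN 0 was a Monday, so this is a Tuesday.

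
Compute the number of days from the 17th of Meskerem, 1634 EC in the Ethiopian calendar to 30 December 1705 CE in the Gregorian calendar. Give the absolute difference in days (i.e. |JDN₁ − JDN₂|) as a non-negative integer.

23472

First date → JDN 2320690; second date → JDN 2344162.
The interval is |2320690 − 2344162| = 23472 days.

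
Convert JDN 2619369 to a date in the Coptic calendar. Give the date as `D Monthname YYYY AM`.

JDN 2619369 is 27 June 2459 in the Gregorian calendar.
In the Coptic calendar that day is 17 Paoni 2175 AM.

17 Paoni 2175 AM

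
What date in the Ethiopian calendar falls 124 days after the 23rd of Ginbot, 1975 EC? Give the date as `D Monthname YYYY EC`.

Counting 124 days forward from JDN 2445486 reaches JDN 2445610, which is 21 Meskerem 1976 EC.

21 Meskerem 1976 EC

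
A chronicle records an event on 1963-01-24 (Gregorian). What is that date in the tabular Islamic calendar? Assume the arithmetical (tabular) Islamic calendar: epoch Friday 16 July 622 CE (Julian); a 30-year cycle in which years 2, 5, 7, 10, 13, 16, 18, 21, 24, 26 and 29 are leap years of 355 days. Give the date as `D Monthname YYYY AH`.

Julian Day Number of the source date = 2438054.
Converting JDN 2438054 to the tabular Islamic calendar gives 28 Sha'ban 1382 AH.

28 Sha'ban 1382 AH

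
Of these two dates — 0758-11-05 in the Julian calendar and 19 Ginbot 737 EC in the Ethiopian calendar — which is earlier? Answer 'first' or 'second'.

second

Converting both to JDN: 1998226 vs 1993303; the smaller is the second.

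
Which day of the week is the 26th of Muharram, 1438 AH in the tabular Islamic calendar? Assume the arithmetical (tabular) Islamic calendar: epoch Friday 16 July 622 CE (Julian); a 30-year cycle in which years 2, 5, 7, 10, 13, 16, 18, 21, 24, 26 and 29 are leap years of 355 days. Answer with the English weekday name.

Equivalently 28 October 2016 Gregorian, JDN 2457690.
2457690 ≡ 4 (mod 7); counting from Monday = 0 gives Friday.

Friday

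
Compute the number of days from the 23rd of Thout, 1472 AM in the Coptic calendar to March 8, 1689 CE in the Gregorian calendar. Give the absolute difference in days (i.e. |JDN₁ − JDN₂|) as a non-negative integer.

First date → JDN 2362335; second date → JDN 2338022.
The interval is |2362335 − 2338022| = 24313 days.

24313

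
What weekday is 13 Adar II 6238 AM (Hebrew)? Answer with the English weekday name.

In the Gregorian calendar this is 19 March 2478 (JDN 2626209).
Since JDN mod 7 = 5 (0 = Monday), the day is Saturday.

Saturday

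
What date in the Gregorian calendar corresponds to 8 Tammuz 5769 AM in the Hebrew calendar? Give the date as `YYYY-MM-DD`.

Both dates share Julian Day Number 2455013; in the Gregorian calendar that is 30 June 2009 CE.

2009-06-30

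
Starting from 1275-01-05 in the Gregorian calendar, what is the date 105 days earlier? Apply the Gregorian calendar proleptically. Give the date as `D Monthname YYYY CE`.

22 September 1274 CE

JDN of 1275-01-05 = 2186749.
2186749 − 105 = 2186644.
JDN 2186644 in the Gregorian calendar is 22 September 1274 CE.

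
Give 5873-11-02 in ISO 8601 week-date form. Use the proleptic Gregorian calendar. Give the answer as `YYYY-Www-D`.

The weekday is Sunday (ISO weekday 7).
That Sunday belongs to ISO week 44 of ISO year 5873.

5873-W44-7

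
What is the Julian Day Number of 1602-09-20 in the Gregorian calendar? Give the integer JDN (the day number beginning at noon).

2306441

JDN 2451545 is 1 January 2000 CE (Gregorian); the target day is −145104 days from there, so JDN = 2306441.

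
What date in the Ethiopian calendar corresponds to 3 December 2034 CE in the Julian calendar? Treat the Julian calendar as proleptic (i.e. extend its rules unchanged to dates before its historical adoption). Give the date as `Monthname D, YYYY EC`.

Julian Day Number of the source date = 2464313.
Converting JDN 2464313 to the Ethiopian calendar gives 7 Tahsas 2027 EC.

Tahsas 7, 2027 EC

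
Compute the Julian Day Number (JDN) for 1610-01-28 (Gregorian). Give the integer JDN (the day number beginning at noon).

JDN 2299161 is 15 October 1582 CE (Gregorian); the target day is +9967 days from there, so JDN = 2309128.

2309128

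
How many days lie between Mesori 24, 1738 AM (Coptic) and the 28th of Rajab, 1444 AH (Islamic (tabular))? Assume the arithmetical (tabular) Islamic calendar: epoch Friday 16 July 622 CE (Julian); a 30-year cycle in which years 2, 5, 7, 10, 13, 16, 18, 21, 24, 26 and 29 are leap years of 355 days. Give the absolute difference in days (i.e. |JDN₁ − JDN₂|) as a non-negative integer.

173

First date → JDN 2459822; second date → JDN 2459995.
The interval is |2459822 − 2459995| = 173 days.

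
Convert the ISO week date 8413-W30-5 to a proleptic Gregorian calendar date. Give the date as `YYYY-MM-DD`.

8413-07-26

ISO week 1 of 8413 is the week containing the first Thursday of 8413.
Week 30, day 5 (Friday) lands on 8413-07-26.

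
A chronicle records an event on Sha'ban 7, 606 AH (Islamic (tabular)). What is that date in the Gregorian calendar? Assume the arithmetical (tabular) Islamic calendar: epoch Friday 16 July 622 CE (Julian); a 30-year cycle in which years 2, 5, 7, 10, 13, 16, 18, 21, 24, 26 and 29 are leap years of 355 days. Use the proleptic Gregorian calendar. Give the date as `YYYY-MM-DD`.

1210-02-11

Both dates share Julian Day Number 2163045; in the Gregorian calendar that is 11 February 1210 CE.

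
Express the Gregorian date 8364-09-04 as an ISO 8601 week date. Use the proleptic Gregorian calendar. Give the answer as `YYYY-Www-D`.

The weekday is Friday (ISO weekday 5).
That Friday belongs to ISO week 36 of ISO year 8364.

8364-W36-5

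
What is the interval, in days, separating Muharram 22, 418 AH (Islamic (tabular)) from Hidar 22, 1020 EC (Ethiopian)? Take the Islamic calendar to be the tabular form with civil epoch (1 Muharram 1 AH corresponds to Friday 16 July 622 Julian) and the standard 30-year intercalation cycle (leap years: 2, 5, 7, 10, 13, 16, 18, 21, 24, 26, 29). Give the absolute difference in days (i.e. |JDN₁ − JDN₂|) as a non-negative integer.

260

First date → JDN 2096232; second date → JDN 2096492.
The interval is |2096232 − 2096492| = 260 days.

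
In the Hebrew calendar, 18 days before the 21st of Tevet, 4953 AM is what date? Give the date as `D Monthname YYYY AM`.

Counting 18 days back from JDN 2156798 reaches JDN 2156780, which is 3 Tevet 4953 AM.

3 Tevet 4953 AM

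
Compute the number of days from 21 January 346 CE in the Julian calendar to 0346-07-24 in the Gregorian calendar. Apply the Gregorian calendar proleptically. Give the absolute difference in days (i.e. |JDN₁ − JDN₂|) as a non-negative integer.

183

First date → JDN 1847455; second date → JDN 1847638.
The interval is |1847455 − 1847638| = 183 days.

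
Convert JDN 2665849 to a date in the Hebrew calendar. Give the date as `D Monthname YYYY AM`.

24 Elul 6346 AM

JDN 2665849 is 29 September 2586 in the Gregorian calendar.
In the Hebrew calendar that day is 24 Elul 6346 AM.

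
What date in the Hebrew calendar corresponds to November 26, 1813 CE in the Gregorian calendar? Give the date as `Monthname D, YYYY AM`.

Both dates share Julian Day Number 2383574; in the Hebrew calendar that is 3 Kislev 5574 AM.

Kislev 3, 5574 AM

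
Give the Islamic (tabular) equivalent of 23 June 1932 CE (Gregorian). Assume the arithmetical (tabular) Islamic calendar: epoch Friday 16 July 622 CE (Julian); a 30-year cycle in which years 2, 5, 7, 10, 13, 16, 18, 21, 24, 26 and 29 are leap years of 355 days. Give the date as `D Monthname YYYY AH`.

18 Safar 1351 AH

Both dates share Julian Day Number 2426882; in the tabular Islamic calendar that is 18 Safar 1351 AH.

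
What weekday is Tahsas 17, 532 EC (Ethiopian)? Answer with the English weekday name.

Wednesday

In the proleptic Gregorian calendar this is 16 December 539 (JDN 1918275).
JDN 1918275 mod 7 = 2, and JDN 0 was a Monday, so this is a Wednesday.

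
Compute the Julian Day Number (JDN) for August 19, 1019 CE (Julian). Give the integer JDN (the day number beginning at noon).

2093478

In the proleptic Gregorian calendar the same day is 25 August 1019.
JDN 2299161 is 15 October 1582 CE (Gregorian); the target day is −205683 days from there, so JDN = 2093478.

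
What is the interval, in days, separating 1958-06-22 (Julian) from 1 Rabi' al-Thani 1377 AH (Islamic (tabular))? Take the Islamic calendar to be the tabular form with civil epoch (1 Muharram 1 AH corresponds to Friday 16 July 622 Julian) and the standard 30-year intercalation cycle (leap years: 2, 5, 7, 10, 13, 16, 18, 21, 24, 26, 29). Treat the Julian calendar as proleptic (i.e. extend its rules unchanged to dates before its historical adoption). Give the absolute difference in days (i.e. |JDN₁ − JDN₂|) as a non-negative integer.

JDN of the first date = 2436390.
JDN of the second date = 2436138.
|2436138 − 2436390| = 252.

252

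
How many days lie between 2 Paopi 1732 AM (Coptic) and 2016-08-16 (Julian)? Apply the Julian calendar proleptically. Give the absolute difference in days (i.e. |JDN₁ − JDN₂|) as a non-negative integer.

321

First date → JDN 2457309; second date → JDN 2457630.
The interval is |2457309 − 2457630| = 321 days.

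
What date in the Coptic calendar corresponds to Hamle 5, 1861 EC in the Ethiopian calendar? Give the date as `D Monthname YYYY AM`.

5 Epip 1585 AM

The source date corresponds to 11 July 1869 in the Gregorian calendar (JDN 2403890).
That day falls on 5 Epip 1585 AM in the Coptic calendar.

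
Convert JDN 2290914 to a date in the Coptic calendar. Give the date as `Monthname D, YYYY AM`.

The proleptic Gregorian equivalent of JDN 2290914 is 17 March 1560.
In the Coptic calendar that day is Paremhat 11, 1276 AM.

Paremhat 11, 1276 AM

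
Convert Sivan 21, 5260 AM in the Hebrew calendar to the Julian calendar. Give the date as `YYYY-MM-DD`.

Both dates share Julian Day Number 2269072; in the Julian calendar that is 19 May 1500 CE.

1500-05-19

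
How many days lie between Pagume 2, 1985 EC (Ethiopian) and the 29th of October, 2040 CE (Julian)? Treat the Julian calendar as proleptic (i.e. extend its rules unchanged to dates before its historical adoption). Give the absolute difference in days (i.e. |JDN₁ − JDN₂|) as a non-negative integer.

JDN of the first date = 2449238.
JDN of the second date = 2466470.
|2466470 − 2449238| = 17232.

17232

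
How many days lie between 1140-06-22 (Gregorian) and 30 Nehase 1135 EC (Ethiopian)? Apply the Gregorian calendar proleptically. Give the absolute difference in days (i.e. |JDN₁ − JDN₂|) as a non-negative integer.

1164

First date → JDN 2137609; second date → JDN 2138773.
The interval is |2137609 − 2138773| = 1164 days.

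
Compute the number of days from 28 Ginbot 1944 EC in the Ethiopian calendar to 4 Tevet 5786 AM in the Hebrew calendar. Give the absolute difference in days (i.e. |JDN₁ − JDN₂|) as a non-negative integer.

26865

First date → JDN 2434169; second date → JDN 2461034.
The interval is |2434169 − 2461034| = 26865 days.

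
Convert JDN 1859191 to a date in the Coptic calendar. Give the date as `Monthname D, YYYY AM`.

JDN 1859191 is 11 March 378 in the proleptic Gregorian calendar.
In the Coptic calendar that day is Paremhat 14, 94 AM.

Paremhat 14, 94 AM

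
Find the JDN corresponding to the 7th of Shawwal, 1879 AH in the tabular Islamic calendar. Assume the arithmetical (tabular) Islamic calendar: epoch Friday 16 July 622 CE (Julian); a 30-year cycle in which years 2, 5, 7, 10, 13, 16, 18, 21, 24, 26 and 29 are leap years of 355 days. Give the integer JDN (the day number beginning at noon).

Equivalently 15 May 2445 (Gregorian).
JDN 2299161 is 15 October 1582 CE (Gregorian); the target day is +315052 days from there, so JDN = 2614213.

2614213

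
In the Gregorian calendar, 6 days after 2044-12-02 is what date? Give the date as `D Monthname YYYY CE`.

8 December 2044 CE

JDN of 2044-12-02 = 2467952.
2467952 + 6 = 2467958.
JDN 2467958 in the Gregorian calendar is 8 December 2044 CE.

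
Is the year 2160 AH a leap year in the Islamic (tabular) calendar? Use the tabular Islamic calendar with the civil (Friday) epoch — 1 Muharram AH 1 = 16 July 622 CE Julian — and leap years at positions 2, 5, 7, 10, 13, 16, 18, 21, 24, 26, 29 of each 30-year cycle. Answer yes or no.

Year 2160 AH is year 30 of its 30-year cycle; leap positions are 2, 5, 7, 10, 13, 16, 18, 21, 24, 26, 29, so it is a common year (354 days).

no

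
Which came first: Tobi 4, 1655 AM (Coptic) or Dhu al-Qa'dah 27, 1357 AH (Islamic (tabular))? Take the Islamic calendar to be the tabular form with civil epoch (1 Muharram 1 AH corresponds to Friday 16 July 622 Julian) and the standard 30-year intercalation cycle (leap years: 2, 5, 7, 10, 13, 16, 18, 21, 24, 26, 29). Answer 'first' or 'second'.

First date → JDN 2429276; second date → JDN 2429282.
JDN 2429276 < JDN 2429282, so the first date is earlier.

first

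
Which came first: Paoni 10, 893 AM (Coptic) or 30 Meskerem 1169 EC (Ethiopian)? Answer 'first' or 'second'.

Converting both to JDN: 2151112 vs 2150862; the smaller is the second.

second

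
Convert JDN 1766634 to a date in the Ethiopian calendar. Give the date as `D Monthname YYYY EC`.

The proleptic Gregorian equivalent of JDN 1766634 is 11 October 124.
In the Ethiopian calendar that day is 15 Tikimt 117 EC.

15 Tikimt 117 EC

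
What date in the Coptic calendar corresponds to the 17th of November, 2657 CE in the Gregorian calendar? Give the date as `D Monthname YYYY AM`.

3 Hathor 2374 AM

Julian Day Number of the source date = 2691830.
Converting JDN 2691830 to the Coptic calendar gives 3 Hathor 2374 AM.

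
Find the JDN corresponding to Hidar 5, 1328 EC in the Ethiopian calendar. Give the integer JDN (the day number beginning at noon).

2208972

Equivalently 10 November 1335 (proleptic Gregorian).
JDN 2451545 is 1 January 2000 CE (Gregorian); the target day is −242573 days from there, so JDN = 2208972.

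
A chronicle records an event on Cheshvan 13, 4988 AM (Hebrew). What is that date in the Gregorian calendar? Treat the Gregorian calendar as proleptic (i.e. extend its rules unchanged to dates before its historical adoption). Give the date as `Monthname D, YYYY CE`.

Both dates share Julian Day Number 2169517; in the Gregorian calendar that is 1 November 1227 CE.

November 1, 1227 CE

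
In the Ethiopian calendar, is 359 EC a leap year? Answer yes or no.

yes

359 mod 4 = 3; in the Ethiopian calendar a year is leap when year mod 4 = 3, so it is a leap year.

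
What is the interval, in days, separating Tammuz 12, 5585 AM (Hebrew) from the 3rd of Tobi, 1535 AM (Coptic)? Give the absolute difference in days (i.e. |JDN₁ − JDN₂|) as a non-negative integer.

JDN of the first date = 2387806.
JDN of the second date = 2385445.
|2385445 − 2387806| = 2361.

2361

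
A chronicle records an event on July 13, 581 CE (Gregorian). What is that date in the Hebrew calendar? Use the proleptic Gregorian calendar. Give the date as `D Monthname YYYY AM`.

23 Tammuz 4341 AM

Both dates share Julian Day Number 1933460; in the Hebrew calendar that is 23 Tammuz 4341 AM.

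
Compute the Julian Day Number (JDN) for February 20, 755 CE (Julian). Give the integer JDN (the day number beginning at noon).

1996872

Equivalently 24 February 755 (proleptic Gregorian).
JDN 2400001 is 17 November 1858 CE (Gregorian), MJD 0; the target day is −403129 days from there, so JDN = 1996872.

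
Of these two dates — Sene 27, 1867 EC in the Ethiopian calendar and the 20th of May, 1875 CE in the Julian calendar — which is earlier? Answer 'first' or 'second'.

The two dates have Julian Day Numbers 2406073 and 2406041 respectively.
Since 2406041 < 2406073, the second date comes first.

second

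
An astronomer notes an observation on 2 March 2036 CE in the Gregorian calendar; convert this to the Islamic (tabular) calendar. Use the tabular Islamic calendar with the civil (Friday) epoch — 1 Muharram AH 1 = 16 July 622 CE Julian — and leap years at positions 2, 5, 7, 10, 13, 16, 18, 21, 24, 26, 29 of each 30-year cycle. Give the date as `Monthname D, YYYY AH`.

Both dates share Julian Day Number 2464755; in the tabular Islamic calendar that is 4 Muharram 1458 AH.

Muharram 4, 1458 AH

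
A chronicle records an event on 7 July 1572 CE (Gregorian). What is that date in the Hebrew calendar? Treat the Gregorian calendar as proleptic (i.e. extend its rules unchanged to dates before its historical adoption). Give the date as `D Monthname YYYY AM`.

Both dates share Julian Day Number 2295409; in the Hebrew calendar that is 16 Tammuz 5332 AM.

16 Tammuz 5332 AM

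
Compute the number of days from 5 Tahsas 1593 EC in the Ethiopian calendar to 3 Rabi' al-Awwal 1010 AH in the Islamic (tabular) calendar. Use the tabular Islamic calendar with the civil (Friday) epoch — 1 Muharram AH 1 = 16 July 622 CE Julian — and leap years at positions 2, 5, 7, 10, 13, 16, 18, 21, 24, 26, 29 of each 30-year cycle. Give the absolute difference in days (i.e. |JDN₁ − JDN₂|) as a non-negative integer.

JDN of the first date = 2305793.
JDN of the second date = 2306057.
|2306057 − 2305793| = 264.

264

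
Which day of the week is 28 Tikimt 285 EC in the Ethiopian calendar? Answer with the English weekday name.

Equivalently 25 October 292 Gregorian, JDN 1828009.
Since JDN mod 7 = 1 (0 = Monday), the day is Tuesday.

Tuesday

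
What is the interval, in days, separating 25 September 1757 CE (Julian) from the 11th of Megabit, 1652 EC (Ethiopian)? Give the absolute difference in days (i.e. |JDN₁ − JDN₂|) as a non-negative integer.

35631

JDN of the first date = 2363070.
JDN of the second date = 2327439.
|2327439 − 2363070| = 35631.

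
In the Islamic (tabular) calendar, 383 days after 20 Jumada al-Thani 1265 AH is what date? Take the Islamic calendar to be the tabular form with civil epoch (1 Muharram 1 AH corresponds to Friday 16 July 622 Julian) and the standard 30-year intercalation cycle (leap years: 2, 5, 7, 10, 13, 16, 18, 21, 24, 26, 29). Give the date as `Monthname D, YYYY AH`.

Rajab 19, 1266 AH

The starting date is JDN 2396526; 2396526 + 383 = 2396909.
JDN 2396909 corresponds to Rajab 19, 1266 AH.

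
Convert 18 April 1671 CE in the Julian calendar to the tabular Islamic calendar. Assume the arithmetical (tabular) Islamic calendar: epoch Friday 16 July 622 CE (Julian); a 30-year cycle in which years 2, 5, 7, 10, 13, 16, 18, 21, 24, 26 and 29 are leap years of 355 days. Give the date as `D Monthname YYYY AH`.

18 Dhu al-Hijjah 1081 AH

Julian Day Number of the source date = 2331498.
Converting JDN 2331498 to the tabular Islamic calendar gives 18 Dhu al-Hijjah 1081 AH.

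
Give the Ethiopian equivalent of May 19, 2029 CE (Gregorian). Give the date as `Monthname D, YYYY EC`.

Both dates share Julian Day Number 2462276; in the Ethiopian calendar that is 11 Ginbot 2021 EC.

Ginbot 11, 2021 EC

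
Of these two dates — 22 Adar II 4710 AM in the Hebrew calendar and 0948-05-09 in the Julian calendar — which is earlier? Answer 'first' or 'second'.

second

The two dates have Julian Day Numbers 2068119 and 2067444 respectively.
Since 2067444 < 2068119, the second date comes first.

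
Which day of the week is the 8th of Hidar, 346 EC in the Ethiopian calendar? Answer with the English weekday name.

In the proleptic Gregorian calendar this is 5 November 353 (JDN 1850299).
1850299 ≡ 3 (mod 7); counting from Monday = 0 gives Thursday.

Thursday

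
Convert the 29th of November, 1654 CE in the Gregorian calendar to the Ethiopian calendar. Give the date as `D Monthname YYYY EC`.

Julian Day Number of the source date = 2325504.
Converting JDN 2325504 to the Ethiopian calendar gives 23 Hidar 1647 EC.

23 Hidar 1647 EC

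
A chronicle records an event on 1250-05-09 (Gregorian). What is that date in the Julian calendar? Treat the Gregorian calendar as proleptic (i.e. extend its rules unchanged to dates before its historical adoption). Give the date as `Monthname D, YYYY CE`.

May 2, 1250 CE

For dates in this range the Gregorian date is 7 days ahead of the Julian.
9 May 1250 Gregorian − 7 days → 2 May 1250 Julian.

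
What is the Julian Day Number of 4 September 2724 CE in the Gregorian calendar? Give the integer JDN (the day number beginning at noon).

2716227

JDN 2400001 is 17 November 1858 CE (Gregorian), MJD 0; the target day is +316226 days from there, so JDN = 2716227.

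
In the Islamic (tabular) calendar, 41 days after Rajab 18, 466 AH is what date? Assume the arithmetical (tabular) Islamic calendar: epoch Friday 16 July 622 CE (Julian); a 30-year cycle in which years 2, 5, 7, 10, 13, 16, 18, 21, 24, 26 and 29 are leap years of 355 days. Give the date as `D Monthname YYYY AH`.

29 Sha'ban 466 AH

Counting 41 days forward from JDN 2113414 reaches JDN 2113455, which is 29 Sha'ban 466 AH.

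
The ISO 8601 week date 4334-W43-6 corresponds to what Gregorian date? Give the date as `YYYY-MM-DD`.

4334-10-27

ISO week 1 of 4334 is the week containing the first Thursday of 4334.
Week 43, day 6 (Saturday) lands on 4334-10-27.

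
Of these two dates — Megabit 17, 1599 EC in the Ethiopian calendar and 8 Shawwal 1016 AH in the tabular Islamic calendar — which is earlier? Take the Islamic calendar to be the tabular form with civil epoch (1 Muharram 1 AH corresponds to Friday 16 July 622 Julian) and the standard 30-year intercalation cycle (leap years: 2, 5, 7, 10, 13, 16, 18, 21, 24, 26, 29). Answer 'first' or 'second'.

Converting both to JDN: 2308086 vs 2308395; the smaller is the first.

first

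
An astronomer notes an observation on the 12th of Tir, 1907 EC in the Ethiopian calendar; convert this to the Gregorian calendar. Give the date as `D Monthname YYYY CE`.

Both dates share Julian Day Number 2420518; in the Gregorian calendar that is 20 January 1915 CE.

20 January 1915 CE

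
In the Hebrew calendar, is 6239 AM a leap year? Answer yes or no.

Hebrew year 6239 is year 7 of its 19-year Metonic cycle; leap years are at positions 3, 6, 8, 11, 14, 17, 19, so it is a common year (12 months).

no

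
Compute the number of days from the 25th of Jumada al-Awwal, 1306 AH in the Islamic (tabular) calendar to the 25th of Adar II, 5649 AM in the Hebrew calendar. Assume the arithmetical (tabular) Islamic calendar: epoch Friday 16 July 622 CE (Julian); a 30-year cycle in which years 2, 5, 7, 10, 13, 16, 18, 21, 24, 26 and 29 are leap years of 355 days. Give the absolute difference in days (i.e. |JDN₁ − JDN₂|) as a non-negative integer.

First date → JDN 2411030; second date → JDN 2411090.
The interval is |2411030 − 2411090| = 60 days.

60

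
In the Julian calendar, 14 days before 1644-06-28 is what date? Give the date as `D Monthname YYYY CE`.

14 June 1644 CE

The starting date is JDN 2321708; 2321708 − 14 = 2321694.
JDN 2321694 corresponds to 14 June 1644 CE.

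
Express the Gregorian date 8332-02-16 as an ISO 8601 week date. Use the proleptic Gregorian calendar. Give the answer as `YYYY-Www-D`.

8332-W07-2

The weekday is Tuesday (ISO weekday 2).
That Tuesday belongs to ISO week 7 of ISO year 8332.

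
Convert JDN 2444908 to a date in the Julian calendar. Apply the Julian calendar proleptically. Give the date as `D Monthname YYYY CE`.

JDN 2444908 is 30 October 1981 in the Gregorian calendar.
In the Julian calendar that day is 17 October 1981 CE.

17 October 1981 CE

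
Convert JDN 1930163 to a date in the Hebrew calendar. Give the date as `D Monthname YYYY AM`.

JDN 1930163 is 3 July 572 in the proleptic Gregorian calendar.
In the Hebrew calendar that day is 4 Tammuz 4332 AM.

4 Tammuz 4332 AM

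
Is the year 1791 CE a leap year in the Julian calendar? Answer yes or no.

no

1791 mod 4 = 3, so it is a common year in the Julian calendar.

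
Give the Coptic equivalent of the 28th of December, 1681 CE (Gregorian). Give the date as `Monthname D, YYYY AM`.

Koiak 22, 1398 AM

Julian Day Number of the source date = 2335395.
Converting JDN 2335395 to the Coptic calendar gives 22 Koiak 1398 AM.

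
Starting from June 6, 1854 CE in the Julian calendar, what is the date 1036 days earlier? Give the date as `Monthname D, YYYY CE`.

The starting date is JDN 2398388; 2398388 − 1036 = 2397352.
JDN 2397352 corresponds to August 5, 1851 CE.

August 5, 1851 CE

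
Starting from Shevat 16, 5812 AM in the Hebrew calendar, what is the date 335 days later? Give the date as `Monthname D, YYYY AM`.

Kislev 26, 5813 AM

The starting date is JDN 2470554; 2470554 + 335 = 2470889.
JDN 2470889 corresponds to Kislev 26, 5813 AM.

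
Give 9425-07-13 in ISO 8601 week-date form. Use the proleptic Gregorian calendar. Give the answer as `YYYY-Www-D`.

The weekday is Wednesday (ISO weekday 3).
That Wednesday belongs to ISO week 28 of ISO year 9425.

9425-W28-3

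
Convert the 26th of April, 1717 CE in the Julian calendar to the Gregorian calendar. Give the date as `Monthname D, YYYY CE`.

May 7, 1717 CE

For dates in this range the Gregorian date is 11 days ahead of the Julian.
26 April 1717 Julian + 11 days → 7 May 1717 Gregorian.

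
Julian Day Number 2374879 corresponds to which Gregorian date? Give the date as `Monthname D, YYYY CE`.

Counting from JDN 2299161 = 15 Oct 1582 gives an offset of 75718 days.

February 4, 1790 CE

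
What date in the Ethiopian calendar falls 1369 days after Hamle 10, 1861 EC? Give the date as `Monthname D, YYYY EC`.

Miyazya 8, 1865 EC

Counting 1369 days forward from JDN 2403895 reaches JDN 2405264, which is Miyazya 8, 1865 EC.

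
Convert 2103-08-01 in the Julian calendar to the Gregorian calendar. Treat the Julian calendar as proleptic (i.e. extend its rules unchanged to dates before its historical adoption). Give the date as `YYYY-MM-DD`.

For dates in this range the Gregorian date is 14 days ahead of the Julian.
1 August 2103 Julian + 14 days → 15 August 2103 Gregorian.

2103-08-15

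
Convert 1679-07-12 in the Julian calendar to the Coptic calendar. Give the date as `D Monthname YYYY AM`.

18 Epip 1395 AM

Julian Day Number of the source date = 2334505.
Converting JDN 2334505 to the Coptic calendar gives 18 Epip 1395 AM.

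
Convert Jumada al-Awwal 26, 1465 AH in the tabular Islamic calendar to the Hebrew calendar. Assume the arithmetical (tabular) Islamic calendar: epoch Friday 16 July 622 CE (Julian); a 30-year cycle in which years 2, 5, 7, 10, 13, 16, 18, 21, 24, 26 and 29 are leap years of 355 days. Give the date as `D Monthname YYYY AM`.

Both dates share Julian Day Number 2467376; in the Hebrew calendar that is 26 Nisan 5803 AM.

26 Nisan 5803 AM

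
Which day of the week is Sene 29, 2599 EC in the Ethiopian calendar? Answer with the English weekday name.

Saturday

In the Gregorian calendar this is 11 July 2607 (JDN 2673438).
JDN 2673438 mod 7 = 5, and JDN 0 was a Monday, so this is a Saturday.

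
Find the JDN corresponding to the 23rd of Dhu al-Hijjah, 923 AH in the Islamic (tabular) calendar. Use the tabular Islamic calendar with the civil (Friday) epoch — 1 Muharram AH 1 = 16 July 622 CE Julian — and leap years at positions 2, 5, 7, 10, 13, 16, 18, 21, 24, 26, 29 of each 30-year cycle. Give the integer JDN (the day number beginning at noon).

Equivalently 16 January 1518 (proleptic Gregorian).
JDN 2451545 is 1 January 2000 CE (Gregorian); the target day is −176032 days from there, so JDN = 2275513.

2275513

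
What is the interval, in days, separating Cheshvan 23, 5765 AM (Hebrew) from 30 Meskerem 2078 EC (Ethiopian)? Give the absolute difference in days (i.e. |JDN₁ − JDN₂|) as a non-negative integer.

First date → JDN 2453317; second date → JDN 2482874.
The interval is |2453317 − 2482874| = 29557 days.

29557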